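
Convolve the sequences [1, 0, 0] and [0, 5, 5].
y[0] = 1×0 = 0; y[1] = 1×5 + 0×0 = 5; y[2] = 1×5 + 0×5 + 0×0 = 5; y[3] = 0×5 + 0×5 = 0; y[4] = 0×5 = 0

[0, 5, 5, 0, 0]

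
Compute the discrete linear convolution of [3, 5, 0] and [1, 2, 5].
y[0] = 3×1 = 3; y[1] = 3×2 + 5×1 = 11; y[2] = 3×5 + 5×2 + 0×1 = 25; y[3] = 5×5 + 0×2 = 25; y[4] = 0×5 = 0

[3, 11, 25, 25, 0]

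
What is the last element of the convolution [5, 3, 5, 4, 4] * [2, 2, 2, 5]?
Use y[k] = Σ_i a[i]·b[k-i] at k=7. y[7] = 4×5 = 20

20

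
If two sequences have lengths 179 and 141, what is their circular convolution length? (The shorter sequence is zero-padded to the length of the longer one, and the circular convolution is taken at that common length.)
Circular convolution (zero-padding the shorter input) has length max(m, n) = max(179, 141) = 179

179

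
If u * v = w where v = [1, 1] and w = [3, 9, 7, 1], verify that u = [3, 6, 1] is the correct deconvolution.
Forward-compute [3, 6, 1] * [1, 1]: w[0] = 3×1 = 3; w[1] = 3×1 + 6×1 = 9; w[2] = 6×1 + 1×1 = 7; w[3] = 1×1 = 1 → [3, 9, 7, 1]. Matches given w = [3, 9, 7, 1], so verified.

Verified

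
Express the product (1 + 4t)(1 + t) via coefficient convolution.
Ascending coefficients: a = [1, 4], b = [1, 1]. c[0] = 1×1 = 1; c[1] = 1×1 + 4×1 = 5; c[2] = 4×1 = 4. Result coefficients: [1, 5, 4] → 1 + 5t + 4t^2

1 + 5t + 4t^2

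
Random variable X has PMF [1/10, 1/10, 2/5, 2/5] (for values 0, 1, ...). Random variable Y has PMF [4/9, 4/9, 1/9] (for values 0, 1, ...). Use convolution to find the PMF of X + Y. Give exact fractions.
P(X+Y=k) = Σ_i P(X=i)·P(Y=k-i) — a convolution of [1/10, 1/10, 2/5, 2/5] and [4/9, 4/9, 1/9]. P(X+Y=0) = (1/10)×(4/9) = 2/45; P(X+Y=1) = (1/10)×(4/9) + (1/10)×(4/9) = 2/45 + 2/45 = 4/45; P(X+Y=2) = (1/10)×(1/9) + (1/10)×(4/9) + (2/5)×(4/9) = 1/90 + 2/45 + 8/45 = 7/30; P(X+Y=3) = (1/10)×(1/9) + (2/5)×(4/9) + (2/5)×(4/9) = 1/90 + 8/45 + 8/45 = 11/30; P(X+Y=4) = (2/5)×(1/9) + (2/5)×(4/9) = 2/45 + 8/45 = 2/9; P(X+Y=5) = (2/5)×(1/9) = 2/45. PMF: [2/45, 4/45, 7/30, 11/30, 2/9, 2/45] (sums to 1 ✓)

[2/45, 4/45, 7/30, 11/30, 2/9, 2/45]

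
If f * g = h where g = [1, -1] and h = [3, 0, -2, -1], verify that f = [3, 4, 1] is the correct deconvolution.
Forward-compute [3, 4, 1] * [1, -1]: h[0] = 3×1 = 3; h[1] = 3×-1 + 4×1 = 1; h[2] = 4×-1 + 1×1 = -3; h[3] = 1×-1 = -1 → [3, 1, -3, -1]. Does not match given h = [3, 0, -2, -1].

Not verified. [3, 4, 1] * [1, -1] = [3, 1, -3, -1], which differs from [3, 0, -2, -1] at index 1.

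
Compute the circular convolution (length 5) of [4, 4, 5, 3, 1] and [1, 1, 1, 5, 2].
Use y[k] = Σ_j x[j]·h[(k-j) mod 5]. y[0] = 4×1 + 4×2 + 5×5 + 3×1 + 1×1 = 41; y[1] = 4×1 + 4×1 + 5×2 + 3×5 + 1×1 = 34; y[2] = 4×1 + 4×1 + 5×1 + 3×2 + 1×5 = 24; y[3] = 4×5 + 4×1 + 5×1 + 3×1 + 1×2 = 34; y[4] = 4×2 + 4×5 + 5×1 + 3×1 + 1×1 = 37. Result: [41, 34, 24, 34, 37]

[41, 34, 24, 34, 37]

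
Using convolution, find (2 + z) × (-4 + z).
Ascending coefficients: a = [2, 1], b = [-4, 1]. c[0] = 2×-4 = -8; c[1] = 2×1 + 1×-4 = -2; c[2] = 1×1 = 1. Result coefficients: [-8, -2, 1] → -8 - 2z + z^2

-8 - 2z + z^2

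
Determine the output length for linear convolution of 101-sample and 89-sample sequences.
Linear/full convolution length: m + n - 1 = 101 + 89 - 1 = 189

189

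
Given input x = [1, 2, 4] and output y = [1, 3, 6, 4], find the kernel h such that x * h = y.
Output length 4 = len(x) + len(h) - 1 ⇒ len(h) = 2. Solve h forward using h[k] = (y[k] - Σ_{i≥1} x[i]·h[k-i]) / x[0]: h[0] = y[0] / x[0] = 1 / 1 = 1; h[1] = (y[1] - 2×1) / x[0] = (3 - 2×1) / 1 = 1. So h = [1, 1]. Forward-check [1, 2, 4] * [1, 1]: y[0] = 1×1 = 1; y[1] = 1×1 + 2×1 = 3; y[2] = 2×1 + 4×1 = 6; y[3] = 4×1 = 4 → [1, 3, 6, 4] ✓

[1, 1]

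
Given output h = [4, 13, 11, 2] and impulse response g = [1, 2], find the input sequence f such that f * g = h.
Deconvolve h=[4, 13, 11, 2] by g=[1, 2]. Since g[0]=1, solve forward: f[0] = h[0] / 1 = 4; f[1] = (h[1] - 4×2) / 1 = 5; f[2] = (h[2] - 5×2) / 1 = 1. So f = [4, 5, 1]. Check by forward convolution: h[0] = 4×1 = 4; h[1] = 4×2 + 5×1 = 13; h[2] = 5×2 + 1×1 = 11; h[3] = 1×2 = 2

[4, 5, 1]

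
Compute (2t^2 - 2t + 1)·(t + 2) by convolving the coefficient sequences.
Ascending coefficients: a = [1, -2, 2], b = [2, 1]. c[0] = 1×2 = 2; c[1] = 1×1 + -2×2 = -3; c[2] = -2×1 + 2×2 = 2; c[3] = 2×1 = 2. Result coefficients: [2, -3, 2, 2] → 2t^3 + 2t^2 - 3t + 2

2t^3 + 2t^2 - 3t + 2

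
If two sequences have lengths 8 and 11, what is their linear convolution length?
Linear/full convolution length: m + n - 1 = 8 + 11 - 1 = 18

18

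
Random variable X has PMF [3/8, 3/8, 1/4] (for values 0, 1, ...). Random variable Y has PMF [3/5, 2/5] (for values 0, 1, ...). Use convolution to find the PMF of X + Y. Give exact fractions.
P(X+Y=k) = Σ_i P(X=i)·P(Y=k-i) — a convolution of [3/8, 3/8, 1/4] and [3/5, 2/5]. P(X+Y=0) = (3/8)×(3/5) = 9/40; P(X+Y=1) = (3/8)×(2/5) + (3/8)×(3/5) = 3/20 + 9/40 = 3/8; P(X+Y=2) = (3/8)×(2/5) + (1/4)×(3/5) = 3/20 + 3/20 = 3/10; P(X+Y=3) = (1/4)×(2/5) = 1/10. PMF: [9/40, 3/8, 3/10, 1/10] (sums to 1 ✓)

[9/40, 3/8, 3/10, 1/10]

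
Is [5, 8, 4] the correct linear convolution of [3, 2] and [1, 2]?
Recompute linear convolution of [3, 2] and [1, 2]: y[0] = 3×1 = 3; y[1] = 3×2 + 2×1 = 8; y[2] = 2×2 = 4 → [3, 8, 4]. Compare to given [5, 8, 4]: they differ at index 0: given 5, correct 3, so answer: No

No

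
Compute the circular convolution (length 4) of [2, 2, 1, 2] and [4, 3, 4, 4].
Use y[k] = Σ_j f[j]·g[(k-j) mod 4]. y[0] = 2×4 + 2×4 + 1×4 + 2×3 = 26; y[1] = 2×3 + 2×4 + 1×4 + 2×4 = 26; y[2] = 2×4 + 2×3 + 1×4 + 2×4 = 26; y[3] = 2×4 + 2×4 + 1×3 + 2×4 = 27. Result: [26, 26, 26, 27]

[26, 26, 26, 27]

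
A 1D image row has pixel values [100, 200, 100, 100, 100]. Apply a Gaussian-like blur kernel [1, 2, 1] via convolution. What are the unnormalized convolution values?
Convolve image row [100, 200, 100, 100, 100] with kernel [1, 2, 1]: y[0] = 100×1 = 100; y[1] = 100×2 + 200×1 = 400; y[2] = 100×1 + 200×2 + 100×1 = 600; y[3] = 200×1 + 100×2 + 100×1 = 500; y[4] = 100×1 + 100×2 + 100×1 = 400; y[5] = 100×1 + 100×2 = 300; y[6] = 100×1 = 100 → [100, 400, 600, 500, 400, 300, 100]. Normalization factor = sum(kernel) = 4.

[100, 400, 600, 500, 400, 300, 100]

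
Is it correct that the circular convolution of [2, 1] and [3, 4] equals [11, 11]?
Recompute circular convolution of [2, 1] and [3, 4]: y[0] = 2×3 + 1×4 = 10; y[1] = 2×4 + 1×3 = 11 → [10, 11]. Compare to given [11, 11]: they differ at index 0: given 11, correct 10, so answer: No

No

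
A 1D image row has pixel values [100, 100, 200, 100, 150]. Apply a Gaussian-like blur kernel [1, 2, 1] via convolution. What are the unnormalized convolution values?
Convolve image row [100, 100, 200, 100, 150] with kernel [1, 2, 1]: y[0] = 100×1 = 100; y[1] = 100×2 + 100×1 = 300; y[2] = 100×1 + 100×2 + 200×1 = 500; y[3] = 100×1 + 200×2 + 100×1 = 600; y[4] = 200×1 + 100×2 + 150×1 = 550; y[5] = 100×1 + 150×2 = 400; y[6] = 150×1 = 150 → [100, 300, 500, 600, 550, 400, 150]. Normalization factor = sum(kernel) = 4.

[100, 300, 500, 600, 550, 400, 150]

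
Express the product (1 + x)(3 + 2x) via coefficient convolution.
Ascending coefficients: a = [1, 1], b = [3, 2]. c[0] = 1×3 = 3; c[1] = 1×2 + 1×3 = 5; c[2] = 1×2 = 2. Result coefficients: [3, 5, 2] → 3 + 5x + 2x^2

3 + 5x + 2x^2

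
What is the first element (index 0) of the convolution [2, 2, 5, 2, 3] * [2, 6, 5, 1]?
Use y[k] = Σ_i a[i]·b[k-i] at k=0. y[0] = 2×2 = 4

4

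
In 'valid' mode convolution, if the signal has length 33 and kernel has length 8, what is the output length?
'Valid' mode counts only positions where the kernel fully overlaps the signal: m - n + 1 = 33 - 8 + 1 = 26

26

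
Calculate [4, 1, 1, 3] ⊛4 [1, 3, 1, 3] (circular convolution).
Use y[k] = Σ_j f[j]·g[(k-j) mod 4]. y[0] = 4×1 + 1×3 + 1×1 + 3×3 = 17; y[1] = 4×3 + 1×1 + 1×3 + 3×1 = 19; y[2] = 4×1 + 1×3 + 1×1 + 3×3 = 17; y[3] = 4×3 + 1×1 + 1×3 + 3×1 = 19. Result: [17, 19, 17, 19]

[17, 19, 17, 19]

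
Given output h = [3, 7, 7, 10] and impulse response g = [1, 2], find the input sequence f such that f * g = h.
Deconvolve h=[3, 7, 7, 10] by g=[1, 2]. Since g[0]=1, solve forward: f[0] = h[0] / 1 = 3; f[1] = (h[1] - 3×2) / 1 = 1; f[2] = (h[2] - 1×2) / 1 = 5. So f = [3, 1, 5]. Check by forward convolution: h[0] = 3×1 = 3; h[1] = 3×2 + 1×1 = 7; h[2] = 1×2 + 5×1 = 7; h[3] = 5×2 = 10

[3, 1, 5]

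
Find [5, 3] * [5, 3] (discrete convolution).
y[0] = 5×5 = 25; y[1] = 5×3 + 3×5 = 30; y[2] = 3×3 = 9

[25, 30, 9]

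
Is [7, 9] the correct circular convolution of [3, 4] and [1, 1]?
Recompute circular convolution of [3, 4] and [1, 1]: y[0] = 3×1 + 4×1 = 7; y[1] = 3×1 + 4×1 = 7 → [7, 7]. Compare to given [7, 9]: they differ at index 1: given 9, correct 7, so answer: No

No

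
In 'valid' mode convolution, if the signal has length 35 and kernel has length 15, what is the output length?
'Valid' mode counts only positions where the kernel fully overlaps the signal: m - n + 1 = 35 - 15 + 1 = 21

21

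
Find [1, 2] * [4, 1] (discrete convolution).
y[0] = 1×4 = 4; y[1] = 1×1 + 2×4 = 9; y[2] = 2×1 = 2

[4, 9, 2]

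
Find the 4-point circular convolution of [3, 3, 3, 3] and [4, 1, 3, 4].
Use y[k] = Σ_j s[j]·t[(k-j) mod 4]. y[0] = 3×4 + 3×4 + 3×3 + 3×1 = 36; y[1] = 3×1 + 3×4 + 3×4 + 3×3 = 36; y[2] = 3×3 + 3×1 + 3×4 + 3×4 = 36; y[3] = 3×4 + 3×3 + 3×1 + 3×4 = 36. Result: [36, 36, 36, 36]

[36, 36, 36, 36]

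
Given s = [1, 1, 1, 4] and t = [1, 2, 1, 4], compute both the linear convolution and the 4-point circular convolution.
Linear: y_lin[0] = 1×1 = 1; y_lin[1] = 1×2 + 1×1 = 3; y_lin[2] = 1×1 + 1×2 + 1×1 = 4; y_lin[3] = 1×4 + 1×1 + 1×2 + 4×1 = 11; y_lin[4] = 1×4 + 1×1 + 4×2 = 13; y_lin[5] = 1×4 + 4×1 = 8; y_lin[6] = 4×4 = 16 → [1, 3, 4, 11, 13, 8, 16]. Circular (length 4): y[0] = 1×1 + 1×4 + 1×1 + 4×2 = 14; y[1] = 1×2 + 1×1 + 1×4 + 4×1 = 11; y[2] = 1×1 + 1×2 + 1×1 + 4×4 = 20; y[3] = 1×4 + 1×1 + 1×2 + 4×1 = 11 → [14, 11, 20, 11]

Linear: [1, 3, 4, 11, 13, 8, 16], Circular: [14, 11, 20, 11]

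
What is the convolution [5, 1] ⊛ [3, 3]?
y[0] = 5×3 = 15; y[1] = 5×3 + 1×3 = 18; y[2] = 1×3 = 3

[15, 18, 3]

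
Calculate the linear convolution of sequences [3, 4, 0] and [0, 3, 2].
y[0] = 3×0 = 0; y[1] = 3×3 + 4×0 = 9; y[2] = 3×2 + 4×3 + 0×0 = 18; y[3] = 4×2 + 0×3 = 8; y[4] = 0×2 = 0

[0, 9, 18, 8, 0]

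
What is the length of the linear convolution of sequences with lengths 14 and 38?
Linear/full convolution length: m + n - 1 = 14 + 38 - 1 = 51

51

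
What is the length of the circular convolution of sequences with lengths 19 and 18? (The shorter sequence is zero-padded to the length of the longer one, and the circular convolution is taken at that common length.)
Circular convolution (zero-padding the shorter input) has length max(m, n) = max(19, 18) = 19

19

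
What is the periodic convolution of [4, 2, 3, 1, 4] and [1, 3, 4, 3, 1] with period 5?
Use y[k] = Σ_j f[j]·g[(k-j) mod 5]. y[0] = 4×1 + 2×1 + 3×3 + 1×4 + 4×3 = 31; y[1] = 4×3 + 2×1 + 3×1 + 1×3 + 4×4 = 36; y[2] = 4×4 + 2×3 + 3×1 + 1×1 + 4×3 = 38; y[3] = 4×3 + 2×4 + 3×3 + 1×1 + 4×1 = 34; y[4] = 4×1 + 2×3 + 3×4 + 1×3 + 4×1 = 29. Result: [31, 36, 38, 34, 29]

[31, 36, 38, 34, 29]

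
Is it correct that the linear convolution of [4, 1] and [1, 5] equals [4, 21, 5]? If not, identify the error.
Recompute linear convolution of [4, 1] and [1, 5]: y[0] = 4×1 = 4; y[1] = 4×5 + 1×1 = 21; y[2] = 1×5 = 5 → [4, 21, 5]. Given [4, 21, 5] matches, so answer: Yes

Yes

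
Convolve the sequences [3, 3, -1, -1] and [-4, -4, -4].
y[0] = 3×-4 = -12; y[1] = 3×-4 + 3×-4 = -24; y[2] = 3×-4 + 3×-4 + -1×-4 = -20; y[3] = 3×-4 + -1×-4 + -1×-4 = -4; y[4] = -1×-4 + -1×-4 = 8; y[5] = -1×-4 = 4

[-12, -24, -20, -4, 8, 4]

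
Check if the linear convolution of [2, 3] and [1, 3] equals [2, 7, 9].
Recompute linear convolution of [2, 3] and [1, 3]: y[0] = 2×1 = 2; y[1] = 2×3 + 3×1 = 9; y[2] = 3×3 = 9 → [2, 9, 9]. Compare to given [2, 7, 9]: they differ at index 1: given 7, correct 9, so answer: No

No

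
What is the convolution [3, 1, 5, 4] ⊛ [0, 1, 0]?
y[0] = 3×0 = 0; y[1] = 3×1 + 1×0 = 3; y[2] = 3×0 + 1×1 + 5×0 = 1; y[3] = 1×0 + 5×1 + 4×0 = 5; y[4] = 5×0 + 4×1 = 4; y[5] = 4×0 = 0

[0, 3, 1, 5, 4, 0]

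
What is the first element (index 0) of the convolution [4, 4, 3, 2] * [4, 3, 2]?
Use y[k] = Σ_i a[i]·b[k-i] at k=0. y[0] = 4×4 = 16

16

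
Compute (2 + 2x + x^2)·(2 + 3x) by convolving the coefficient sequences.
Ascending coefficients: a = [2, 2, 1], b = [2, 3]. c[0] = 2×2 = 4; c[1] = 2×3 + 2×2 = 10; c[2] = 2×3 + 1×2 = 8; c[3] = 1×3 = 3. Result coefficients: [4, 10, 8, 3] → 4 + 10x + 8x^2 + 3x^3

4 + 10x + 8x^2 + 3x^3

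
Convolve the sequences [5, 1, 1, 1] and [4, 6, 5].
y[0] = 5×4 = 20; y[1] = 5×6 + 1×4 = 34; y[2] = 5×5 + 1×6 + 1×4 = 35; y[3] = 1×5 + 1×6 + 1×4 = 15; y[4] = 1×5 + 1×6 = 11; y[5] = 1×5 = 5

[20, 34, 35, 15, 11, 5]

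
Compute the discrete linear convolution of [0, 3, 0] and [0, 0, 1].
y[0] = 0×0 = 0; y[1] = 0×0 + 3×0 = 0; y[2] = 0×1 + 3×0 + 0×0 = 0; y[3] = 3×1 + 0×0 = 3; y[4] = 0×1 = 0

[0, 0, 0, 3, 0]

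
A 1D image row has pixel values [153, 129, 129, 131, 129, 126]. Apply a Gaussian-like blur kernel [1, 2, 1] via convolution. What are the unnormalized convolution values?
Convolve image row [153, 129, 129, 131, 129, 126] with kernel [1, 2, 1]: y[0] = 153×1 = 153; y[1] = 153×2 + 129×1 = 435; y[2] = 153×1 + 129×2 + 129×1 = 540; y[3] = 129×1 + 129×2 + 131×1 = 518; y[4] = 129×1 + 131×2 + 129×1 = 520; y[5] = 131×1 + 129×2 + 126×1 = 515; y[6] = 129×1 + 126×2 = 381; y[7] = 126×1 = 126 → [153, 435, 540, 518, 520, 515, 381, 126]. Normalization factor = sum(kernel) = 4.

[153, 435, 540, 518, 520, 515, 381, 126]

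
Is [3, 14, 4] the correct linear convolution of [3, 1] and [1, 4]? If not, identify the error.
Recompute linear convolution of [3, 1] and [1, 4]: y[0] = 3×1 = 3; y[1] = 3×4 + 1×1 = 13; y[2] = 1×4 = 4 → [3, 13, 4]. Compare to given [3, 14, 4]: they differ at index 1: given 14, correct 13, so answer: No

No. Error at index 1: given 14, correct 13.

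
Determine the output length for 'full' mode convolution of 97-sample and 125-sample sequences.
Linear/full convolution length: m + n - 1 = 97 + 125 - 1 = 221

221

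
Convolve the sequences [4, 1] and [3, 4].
y[0] = 4×3 = 12; y[1] = 4×4 + 1×3 = 19; y[2] = 1×4 = 4

[12, 19, 4]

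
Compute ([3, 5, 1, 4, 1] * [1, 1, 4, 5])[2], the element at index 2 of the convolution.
Use y[k] = Σ_i a[i]·b[k-i] at k=2. y[2] = 3×4 + 5×1 + 1×1 = 18

18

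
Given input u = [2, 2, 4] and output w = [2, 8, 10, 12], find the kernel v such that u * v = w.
Output length 4 = len(u) + len(v) - 1 ⇒ len(v) = 2. Solve v forward using v[k] = (w[k] - Σ_{i≥1} u[i]·v[k-i]) / u[0]: v[0] = w[0] / u[0] = 2 / 2 = 1; v[1] = (w[1] - 2×1) / u[0] = (8 - 2×1) / 2 = 3. So v = [1, 3]. Forward-check [2, 2, 4] * [1, 3]: w[0] = 2×1 = 2; w[1] = 2×3 + 2×1 = 8; w[2] = 2×3 + 4×1 = 10; w[3] = 4×3 = 12 → [2, 8, 10, 12] ✓

[1, 3]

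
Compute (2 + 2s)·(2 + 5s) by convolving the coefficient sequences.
Ascending coefficients: a = [2, 2], b = [2, 5]. c[0] = 2×2 = 4; c[1] = 2×5 + 2×2 = 14; c[2] = 2×5 = 10. Result coefficients: [4, 14, 10] → 4 + 14s + 10s^2

4 + 14s + 10s^2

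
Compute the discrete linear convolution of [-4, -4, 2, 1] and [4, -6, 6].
y[0] = -4×4 = -16; y[1] = -4×-6 + -4×4 = 8; y[2] = -4×6 + -4×-6 + 2×4 = 8; y[3] = -4×6 + 2×-6 + 1×4 = -32; y[4] = 2×6 + 1×-6 = 6; y[5] = 1×6 = 6

[-16, 8, 8, -32, 6, 6]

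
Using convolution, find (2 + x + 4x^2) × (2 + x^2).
Ascending coefficients: a = [2, 1, 4], b = [2, 0, 1]. c[0] = 2×2 = 4; c[1] = 2×0 + 1×2 = 2; c[2] = 2×1 + 1×0 + 4×2 = 10; c[3] = 1×1 + 4×0 = 1; c[4] = 4×1 = 4. Result coefficients: [4, 2, 10, 1, 4] → 4 + 2x + 10x^2 + x^3 + 4x^4

4 + 2x + 10x^2 + x^3 + 4x^4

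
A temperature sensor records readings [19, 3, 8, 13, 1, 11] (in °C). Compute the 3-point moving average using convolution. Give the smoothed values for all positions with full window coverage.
3-point moving average kernel = [1, 1, 1]. Apply in 'valid' mode (full window coverage): avg[0] = (19 + 3 + 8) / 3 = 10.0; avg[1] = (3 + 8 + 13) / 3 = 8.0; avg[2] = (8 + 13 + 1) / 3 = 7.33; avg[3] = (13 + 1 + 11) / 3 = 8.33. Smoothed values: [10.0, 8.0, 7.33, 8.33]

[10.0, 8.0, 7.33, 8.33]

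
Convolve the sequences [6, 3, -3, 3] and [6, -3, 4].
y[0] = 6×6 = 36; y[1] = 6×-3 + 3×6 = 0; y[2] = 6×4 + 3×-3 + -3×6 = -3; y[3] = 3×4 + -3×-3 + 3×6 = 39; y[4] = -3×4 + 3×-3 = -21; y[5] = 3×4 = 12

[36, 0, -3, 39, -21, 12]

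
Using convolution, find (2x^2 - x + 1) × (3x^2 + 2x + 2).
Ascending coefficients: a = [1, -1, 2], b = [2, 2, 3]. c[0] = 1×2 = 2; c[1] = 1×2 + -1×2 = 0; c[2] = 1×3 + -1×2 + 2×2 = 5; c[3] = -1×3 + 2×2 = 1; c[4] = 2×3 = 6. Result coefficients: [2, 0, 5, 1, 6] → 6x^4 + x^3 + 5x^2 + 2

6x^4 + x^3 + 5x^2 + 2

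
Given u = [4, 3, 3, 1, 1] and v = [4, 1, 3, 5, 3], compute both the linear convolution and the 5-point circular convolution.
Linear: y_lin[0] = 4×4 = 16; y_lin[1] = 4×1 + 3×4 = 16; y_lin[2] = 4×3 + 3×1 + 3×4 = 27; y_lin[3] = 4×5 + 3×3 + 3×1 + 1×4 = 36; y_lin[4] = 4×3 + 3×5 + 3×3 + 1×1 + 1×4 = 41; y_lin[5] = 3×3 + 3×5 + 1×3 + 1×1 = 28; y_lin[6] = 3×3 + 1×5 + 1×3 = 17; y_lin[7] = 1×3 + 1×5 = 8; y_lin[8] = 1×3 = 3 → [16, 16, 27, 36, 41, 28, 17, 8, 3]. Circular (length 5): y[0] = 4×4 + 3×3 + 3×5 + 1×3 + 1×1 = 44; y[1] = 4×1 + 3×4 + 3×3 + 1×5 + 1×3 = 33; y[2] = 4×3 + 3×1 + 3×4 + 1×3 + 1×5 = 35; y[3] = 4×5 + 3×3 + 3×1 + 1×4 + 1×3 = 39; y[4] = 4×3 + 3×5 + 3×3 + 1×1 + 1×4 = 41 → [44, 33, 35, 39, 41]

Linear: [16, 16, 27, 36, 41, 28, 17, 8, 3], Circular: [44, 33, 35, 39, 41]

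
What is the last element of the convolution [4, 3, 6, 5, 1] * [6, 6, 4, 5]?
Use y[k] = Σ_i a[i]·b[k-i] at k=7. y[7] = 1×5 = 5

5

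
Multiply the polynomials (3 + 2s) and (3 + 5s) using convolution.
Ascending coefficients: a = [3, 2], b = [3, 5]. c[0] = 3×3 = 9; c[1] = 3×5 + 2×3 = 21; c[2] = 2×5 = 10. Result coefficients: [9, 21, 10] → 9 + 21s + 10s^2

9 + 21s + 10s^2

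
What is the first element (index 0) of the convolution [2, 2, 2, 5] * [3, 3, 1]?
Use y[k] = Σ_i a[i]·b[k-i] at k=0. y[0] = 2×3 = 6

6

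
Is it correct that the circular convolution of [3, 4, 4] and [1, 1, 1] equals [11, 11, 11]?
Recompute circular convolution of [3, 4, 4] and [1, 1, 1]: y[0] = 3×1 + 4×1 + 4×1 = 11; y[1] = 3×1 + 4×1 + 4×1 = 11; y[2] = 3×1 + 4×1 + 4×1 = 11 → [11, 11, 11]. Given [11, 11, 11] matches, so answer: Yes

Yes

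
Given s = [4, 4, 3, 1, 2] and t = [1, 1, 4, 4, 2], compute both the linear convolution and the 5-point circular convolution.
Linear: y_lin[0] = 4×1 = 4; y_lin[1] = 4×1 + 4×1 = 8; y_lin[2] = 4×4 + 4×1 + 3×1 = 23; y_lin[3] = 4×4 + 4×4 + 3×1 + 1×1 = 36; y_lin[4] = 4×2 + 4×4 + 3×4 + 1×1 + 2×1 = 39; y_lin[5] = 4×2 + 3×4 + 1×4 + 2×1 = 26; y_lin[6] = 3×2 + 1×4 + 2×4 = 18; y_lin[7] = 1×2 + 2×4 = 10; y_lin[8] = 2×2 = 4 → [4, 8, 23, 36, 39, 26, 18, 10, 4]. Circular (length 5): y[0] = 4×1 + 4×2 + 3×4 + 1×4 + 2×1 = 30; y[1] = 4×1 + 4×1 + 3×2 + 1×4 + 2×4 = 26; y[2] = 4×4 + 4×1 + 3×1 + 1×2 + 2×4 = 33; y[3] = 4×4 + 4×4 + 3×1 + 1×1 + 2×2 = 40; y[4] = 4×2 + 4×4 + 3×4 + 1×1 + 2×1 = 39 → [30, 26, 33, 40, 39]

Linear: [4, 8, 23, 36, 39, 26, 18, 10, 4], Circular: [30, 26, 33, 40, 39]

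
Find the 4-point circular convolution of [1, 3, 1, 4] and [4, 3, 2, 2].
Use y[k] = Σ_j s[j]·t[(k-j) mod 4]. y[0] = 1×4 + 3×2 + 1×2 + 4×3 = 24; y[1] = 1×3 + 3×4 + 1×2 + 4×2 = 25; y[2] = 1×2 + 3×3 + 1×4 + 4×2 = 23; y[3] = 1×2 + 3×2 + 1×3 + 4×4 = 27. Result: [24, 25, 23, 27]

[24, 25, 23, 27]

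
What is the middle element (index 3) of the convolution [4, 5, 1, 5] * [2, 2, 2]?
Use y[k] = Σ_i a[i]·b[k-i] at k=3. y[3] = 5×2 + 1×2 + 5×2 = 22

22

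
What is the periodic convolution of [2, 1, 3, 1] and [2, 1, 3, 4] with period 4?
Use y[k] = Σ_j f[j]·g[(k-j) mod 4]. y[0] = 2×2 + 1×4 + 3×3 + 1×1 = 18; y[1] = 2×1 + 1×2 + 3×4 + 1×3 = 19; y[2] = 2×3 + 1×1 + 3×2 + 1×4 = 17; y[3] = 2×4 + 1×3 + 3×1 + 1×2 = 16. Result: [18, 19, 17, 16]

[18, 19, 17, 16]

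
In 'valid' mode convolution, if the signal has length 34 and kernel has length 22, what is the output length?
'Valid' mode counts only positions where the kernel fully overlaps the signal: m - n + 1 = 34 - 22 + 1 = 13

13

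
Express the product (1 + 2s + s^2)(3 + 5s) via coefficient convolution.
Ascending coefficients: a = [1, 2, 1], b = [3, 5]. c[0] = 1×3 = 3; c[1] = 1×5 + 2×3 = 11; c[2] = 2×5 + 1×3 = 13; c[3] = 1×5 = 5. Result coefficients: [3, 11, 13, 5] → 3 + 11s + 13s^2 + 5s^3

3 + 11s + 13s^2 + 5s^3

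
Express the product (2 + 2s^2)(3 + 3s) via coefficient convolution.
Ascending coefficients: a = [2, 0, 2], b = [3, 3]. c[0] = 2×3 = 6; c[1] = 2×3 + 0×3 = 6; c[2] = 0×3 + 2×3 = 6; c[3] = 2×3 = 6. Result coefficients: [6, 6, 6, 6] → 6 + 6s + 6s^2 + 6s^3

6 + 6s + 6s^2 + 6s^3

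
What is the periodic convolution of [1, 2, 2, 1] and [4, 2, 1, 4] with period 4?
Use y[k] = Σ_j u[j]·v[(k-j) mod 4]. y[0] = 1×4 + 2×4 + 2×1 + 1×2 = 16; y[1] = 1×2 + 2×4 + 2×4 + 1×1 = 19; y[2] = 1×1 + 2×2 + 2×4 + 1×4 = 17; y[3] = 1×4 + 2×1 + 2×2 + 1×4 = 14. Result: [16, 19, 17, 14]

[16, 19, 17, 14]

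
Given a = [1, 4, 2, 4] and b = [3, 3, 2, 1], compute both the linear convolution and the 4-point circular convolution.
Linear: y_lin[0] = 1×3 = 3; y_lin[1] = 1×3 + 4×3 = 15; y_lin[2] = 1×2 + 4×3 + 2×3 = 20; y_lin[3] = 1×1 + 4×2 + 2×3 + 4×3 = 27; y_lin[4] = 4×1 + 2×2 + 4×3 = 20; y_lin[5] = 2×1 + 4×2 = 10; y_lin[6] = 4×1 = 4 → [3, 15, 20, 27, 20, 10, 4]. Circular (length 4): y[0] = 1×3 + 4×1 + 2×2 + 4×3 = 23; y[1] = 1×3 + 4×3 + 2×1 + 4×2 = 25; y[2] = 1×2 + 4×3 + 2×3 + 4×1 = 24; y[3] = 1×1 + 4×2 + 2×3 + 4×3 = 27 → [23, 25, 24, 27]

Linear: [3, 15, 20, 27, 20, 10, 4], Circular: [23, 25, 24, 27]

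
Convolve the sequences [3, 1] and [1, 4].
y[0] = 3×1 = 3; y[1] = 3×4 + 1×1 = 13; y[2] = 1×4 = 4

[3, 13, 4]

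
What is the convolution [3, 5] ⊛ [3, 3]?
y[0] = 3×3 = 9; y[1] = 3×3 + 5×3 = 24; y[2] = 5×3 = 15

[9, 24, 15]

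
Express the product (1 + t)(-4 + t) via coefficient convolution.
Ascending coefficients: a = [1, 1], b = [-4, 1]. c[0] = 1×-4 = -4; c[1] = 1×1 + 1×-4 = -3; c[2] = 1×1 = 1. Result coefficients: [-4, -3, 1] → -4 - 3t + t^2

-4 - 3t + t^2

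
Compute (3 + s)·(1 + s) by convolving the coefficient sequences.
Ascending coefficients: a = [3, 1], b = [1, 1]. c[0] = 3×1 = 3; c[1] = 3×1 + 1×1 = 4; c[2] = 1×1 = 1. Result coefficients: [3, 4, 1] → 3 + 4s + s^2

3 + 4s + s^2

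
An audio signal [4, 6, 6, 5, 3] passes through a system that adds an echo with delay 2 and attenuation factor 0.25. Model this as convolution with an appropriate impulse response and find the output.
Direct-path + delayed-attenuated-path model → impulse response h = [1, 0, 0.25] (1 at lag 0, 0.25 at lag 2). Output y[n] = x[n] + 0.25·x[n - 2] (with x[n] = 0 outside 0..4): y[0] = 4 + 0.25×0 = 4; y[1] = 6 + 0.25×0 = 6; y[2] = 6 + 0.25×4 = 7.0; y[3] = 5 + 0.25×6 = 6.5; y[4] = 3 + 0.25×6 = 4.5; y[5] = 0 + 0.25×5 = 1.25; y[6] = 0 + 0.25×3 = 0.75. So y = [4, 6, 7.0, 6.5, 4.5, 1.25, 0.75]

[4, 6, 7.0, 6.5, 4.5, 1.25, 0.75]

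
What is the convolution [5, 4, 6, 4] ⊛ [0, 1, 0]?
y[0] = 5×0 = 0; y[1] = 5×1 + 4×0 = 5; y[2] = 5×0 + 4×1 + 6×0 = 4; y[3] = 4×0 + 6×1 + 4×0 = 6; y[4] = 6×0 + 4×1 = 4; y[5] = 4×0 = 0

[0, 5, 4, 6, 4, 0]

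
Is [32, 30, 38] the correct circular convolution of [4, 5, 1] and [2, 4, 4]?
Recompute circular convolution of [4, 5, 1] and [2, 4, 4]: y[0] = 4×2 + 5×4 + 1×4 = 32; y[1] = 4×4 + 5×2 + 1×4 = 30; y[2] = 4×4 + 5×4 + 1×2 = 38 → [32, 30, 38]. Given [32, 30, 38] matches, so answer: Yes

Yes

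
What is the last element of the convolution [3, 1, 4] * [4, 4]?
Use y[k] = Σ_i a[i]·b[k-i] at k=3. y[3] = 4×4 = 16

16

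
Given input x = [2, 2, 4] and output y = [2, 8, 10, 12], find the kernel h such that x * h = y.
Output length 4 = len(x) + len(h) - 1 ⇒ len(h) = 2. Solve h forward using h[k] = (y[k] - Σ_{i≥1} x[i]·h[k-i]) / x[0]: h[0] = y[0] / x[0] = 2 / 2 = 1; h[1] = (y[1] - 2×1) / x[0] = (8 - 2×1) / 2 = 3. So h = [1, 3]. Forward-check [2, 2, 4] * [1, 3]: y[0] = 2×1 = 2; y[1] = 2×3 + 2×1 = 8; y[2] = 2×3 + 4×1 = 10; y[3] = 4×3 = 12 → [2, 8, 10, 12] ✓

[1, 3]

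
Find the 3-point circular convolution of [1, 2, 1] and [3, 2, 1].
Use y[k] = Σ_j x[j]·h[(k-j) mod 3]. y[0] = 1×3 + 2×1 + 1×2 = 7; y[1] = 1×2 + 2×3 + 1×1 = 9; y[2] = 1×1 + 2×2 + 1×3 = 8. Result: [7, 9, 8]

[7, 9, 8]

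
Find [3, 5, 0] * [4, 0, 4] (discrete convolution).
y[0] = 3×4 = 12; y[1] = 3×0 + 5×4 = 20; y[2] = 3×4 + 5×0 + 0×4 = 12; y[3] = 5×4 + 0×0 = 20; y[4] = 0×4 = 0

[12, 20, 12, 20, 0]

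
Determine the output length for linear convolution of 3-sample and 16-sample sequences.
Linear/full convolution length: m + n - 1 = 3 + 16 - 1 = 18

18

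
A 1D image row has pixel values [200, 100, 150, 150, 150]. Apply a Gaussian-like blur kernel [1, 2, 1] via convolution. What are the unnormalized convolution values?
Convolve image row [200, 100, 150, 150, 150] with kernel [1, 2, 1]: y[0] = 200×1 = 200; y[1] = 200×2 + 100×1 = 500; y[2] = 200×1 + 100×2 + 150×1 = 550; y[3] = 100×1 + 150×2 + 150×1 = 550; y[4] = 150×1 + 150×2 + 150×1 = 600; y[5] = 150×1 + 150×2 = 450; y[6] = 150×1 = 150 → [200, 500, 550, 550, 600, 450, 150]. Normalization factor = sum(kernel) = 4.

[200, 500, 550, 550, 600, 450, 150]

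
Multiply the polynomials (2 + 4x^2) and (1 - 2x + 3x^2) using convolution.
Ascending coefficients: a = [2, 0, 4], b = [1, -2, 3]. c[0] = 2×1 = 2; c[1] = 2×-2 + 0×1 = -4; c[2] = 2×3 + 0×-2 + 4×1 = 10; c[3] = 0×3 + 4×-2 = -8; c[4] = 4×3 = 12. Result coefficients: [2, -4, 10, -8, 12] → 2 - 4x + 10x^2 - 8x^3 + 12x^4

2 - 4x + 10x^2 - 8x^3 + 12x^4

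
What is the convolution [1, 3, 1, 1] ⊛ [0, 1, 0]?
y[0] = 1×0 = 0; y[1] = 1×1 + 3×0 = 1; y[2] = 1×0 + 3×1 + 1×0 = 3; y[3] = 3×0 + 1×1 + 1×0 = 1; y[4] = 1×0 + 1×1 = 1; y[5] = 1×0 = 0

[0, 1, 3, 1, 1, 0]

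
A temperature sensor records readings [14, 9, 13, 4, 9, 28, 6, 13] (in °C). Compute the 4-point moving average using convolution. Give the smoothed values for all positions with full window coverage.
4-point moving average kernel = [1, 1, 1, 1]. Apply in 'valid' mode (full window coverage): avg[0] = (14 + 9 + 13 + 4) / 4 = 10.0; avg[1] = (9 + 13 + 4 + 9) / 4 = 8.75; avg[2] = (13 + 4 + 9 + 28) / 4 = 13.5; avg[3] = (4 + 9 + 28 + 6) / 4 = 11.75; avg[4] = (9 + 28 + 6 + 13) / 4 = 14.0. Smoothed values: [10.0, 8.75, 13.5, 11.75, 14.0]

[10.0, 8.75, 13.5, 11.75, 14.0]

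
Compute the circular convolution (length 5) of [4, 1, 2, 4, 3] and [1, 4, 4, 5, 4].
Use y[k] = Σ_j f[j]·g[(k-j) mod 5]. y[0] = 4×1 + 1×4 + 2×5 + 4×4 + 3×4 = 46; y[1] = 4×4 + 1×1 + 2×4 + 4×5 + 3×4 = 57; y[2] = 4×4 + 1×4 + 2×1 + 4×4 + 3×5 = 53; y[3] = 4×5 + 1×4 + 2×4 + 4×1 + 3×4 = 48; y[4] = 4×4 + 1×5 + 2×4 + 4×4 + 3×1 = 48. Result: [46, 57, 53, 48, 48]

[46, 57, 53, 48, 48]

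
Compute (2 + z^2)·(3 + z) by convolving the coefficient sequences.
Ascending coefficients: a = [2, 0, 1], b = [3, 1]. c[0] = 2×3 = 6; c[1] = 2×1 + 0×3 = 2; c[2] = 0×1 + 1×3 = 3; c[3] = 1×1 = 1. Result coefficients: [6, 2, 3, 1] → 6 + 2z + 3z^2 + z^3

6 + 2z + 3z^2 + z^3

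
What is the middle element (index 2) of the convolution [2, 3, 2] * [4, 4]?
Use y[k] = Σ_i a[i]·b[k-i] at k=2. y[2] = 3×4 + 2×4 = 20

20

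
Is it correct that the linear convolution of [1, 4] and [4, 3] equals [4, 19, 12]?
Recompute linear convolution of [1, 4] and [4, 3]: y[0] = 1×4 = 4; y[1] = 1×3 + 4×4 = 19; y[2] = 4×3 = 12 → [4, 19, 12]. Given [4, 19, 12] matches, so answer: Yes

Yes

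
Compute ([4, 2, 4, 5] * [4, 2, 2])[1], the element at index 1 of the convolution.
Use y[k] = Σ_i a[i]·b[k-i] at k=1. y[1] = 4×2 + 2×4 = 16

16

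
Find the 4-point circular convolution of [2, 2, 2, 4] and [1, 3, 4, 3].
Use y[k] = Σ_j u[j]·v[(k-j) mod 4]. y[0] = 2×1 + 2×3 + 2×4 + 4×3 = 28; y[1] = 2×3 + 2×1 + 2×3 + 4×4 = 30; y[2] = 2×4 + 2×3 + 2×1 + 4×3 = 28; y[3] = 2×3 + 2×4 + 2×3 + 4×1 = 24. Result: [28, 30, 28, 24]

[28, 30, 28, 24]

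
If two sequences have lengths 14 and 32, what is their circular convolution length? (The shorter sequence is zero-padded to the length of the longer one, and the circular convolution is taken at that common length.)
Circular convolution (zero-padding the shorter input) has length max(m, n) = max(14, 32) = 32

32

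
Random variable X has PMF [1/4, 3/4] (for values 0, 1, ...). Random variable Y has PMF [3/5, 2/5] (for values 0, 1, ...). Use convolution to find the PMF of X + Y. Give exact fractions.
P(X+Y=k) = Σ_i P(X=i)·P(Y=k-i) — a convolution of [1/4, 3/4] and [3/5, 2/5]. P(X+Y=0) = (1/4)×(3/5) = 3/20; P(X+Y=1) = (1/4)×(2/5) + (3/4)×(3/5) = 1/10 + 9/20 = 11/20; P(X+Y=2) = (3/4)×(2/5) = 3/10. PMF: [3/20, 11/20, 3/10] (sums to 1 ✓)

[3/20, 11/20, 3/10]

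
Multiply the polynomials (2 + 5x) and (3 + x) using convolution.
Ascending coefficients: a = [2, 5], b = [3, 1]. c[0] = 2×3 = 6; c[1] = 2×1 + 5×3 = 17; c[2] = 5×1 = 5. Result coefficients: [6, 17, 5] → 6 + 17x + 5x^2

6 + 17x + 5x^2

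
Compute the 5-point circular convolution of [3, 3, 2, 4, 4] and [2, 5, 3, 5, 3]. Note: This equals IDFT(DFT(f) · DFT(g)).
Either evaluate y[k] = Σ_j f[j]·g[(k-j) mod 5] directly, or use IDFT(DFT(f) · DFT(g)). y[0] = 3×2 + 3×3 + 2×5 + 4×3 + 4×5 = 57; y[1] = 3×5 + 3×2 + 2×3 + 4×5 + 4×3 = 59; y[2] = 3×3 + 3×5 + 2×2 + 4×3 + 4×5 = 60; y[3] = 3×5 + 3×3 + 2×5 + 4×2 + 4×3 = 54; y[4] = 3×3 + 3×5 + 2×3 + 4×5 + 4×2 = 58. Result: [57, 59, 60, 54, 58]

[57, 59, 60, 54, 58]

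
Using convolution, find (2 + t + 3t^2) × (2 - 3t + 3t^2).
Ascending coefficients: a = [2, 1, 3], b = [2, -3, 3]. c[0] = 2×2 = 4; c[1] = 2×-3 + 1×2 = -4; c[2] = 2×3 + 1×-3 + 3×2 = 9; c[3] = 1×3 + 3×-3 = -6; c[4] = 3×3 = 9. Result coefficients: [4, -4, 9, -6, 9] → 4 - 4t + 9t^2 - 6t^3 + 9t^4

4 - 4t + 9t^2 - 6t^3 + 9t^4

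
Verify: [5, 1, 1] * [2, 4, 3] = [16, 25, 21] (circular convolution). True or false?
Recompute circular convolution of [5, 1, 1] and [2, 4, 3]: y[0] = 5×2 + 1×3 + 1×4 = 17; y[1] = 5×4 + 1×2 + 1×3 = 25; y[2] = 5×3 + 1×4 + 1×2 = 21 → [17, 25, 21]. Compare to given [16, 25, 21]: they differ at index 0: given 16, correct 17, so answer: No

No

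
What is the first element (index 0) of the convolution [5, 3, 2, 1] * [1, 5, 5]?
Use y[k] = Σ_i a[i]·b[k-i] at k=0. y[0] = 5×1 = 5

5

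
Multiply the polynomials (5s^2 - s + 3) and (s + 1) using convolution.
Ascending coefficients: a = [3, -1, 5], b = [1, 1]. c[0] = 3×1 = 3; c[1] = 3×1 + -1×1 = 2; c[2] = -1×1 + 5×1 = 4; c[3] = 5×1 = 5. Result coefficients: [3, 2, 4, 5] → 5s^3 + 4s^2 + 2s + 3

5s^3 + 4s^2 + 2s + 3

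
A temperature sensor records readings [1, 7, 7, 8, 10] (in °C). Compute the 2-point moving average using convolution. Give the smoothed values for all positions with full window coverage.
2-point moving average kernel = [1, 1]. Apply in 'valid' mode (full window coverage): avg[0] = (1 + 7) / 2 = 4.0; avg[1] = (7 + 7) / 2 = 7.0; avg[2] = (7 + 8) / 2 = 7.5; avg[3] = (8 + 10) / 2 = 9.0. Smoothed values: [4.0, 7.0, 7.5, 9.0]

[4.0, 7.0, 7.5, 9.0]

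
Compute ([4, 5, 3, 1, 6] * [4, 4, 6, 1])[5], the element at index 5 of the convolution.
Use y[k] = Σ_i a[i]·b[k-i] at k=5. y[5] = 3×1 + 1×6 + 6×4 = 33

33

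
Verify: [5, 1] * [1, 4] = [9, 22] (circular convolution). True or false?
Recompute circular convolution of [5, 1] and [1, 4]: y[0] = 5×1 + 1×4 = 9; y[1] = 5×4 + 1×1 = 21 → [9, 21]. Compare to given [9, 22]: they differ at index 1: given 22, correct 21, so answer: No

No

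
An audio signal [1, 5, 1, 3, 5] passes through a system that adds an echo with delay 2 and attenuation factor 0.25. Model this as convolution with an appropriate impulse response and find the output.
Direct-path + delayed-attenuated-path model → impulse response h = [1, 0, 0.25] (1 at lag 0, 0.25 at lag 2). Output y[n] = x[n] + 0.25·x[n - 2] (with x[n] = 0 outside 0..4): y[0] = 1 + 0.25×0 = 1; y[1] = 5 + 0.25×0 = 5; y[2] = 1 + 0.25×1 = 1.25; y[3] = 3 + 0.25×5 = 4.25; y[4] = 5 + 0.25×1 = 5.25; y[5] = 0 + 0.25×3 = 0.75; y[6] = 0 + 0.25×5 = 1.25. So y = [1, 5, 1.25, 4.25, 5.25, 0.75, 1.25]

[1, 5, 1.25, 4.25, 5.25, 0.75, 1.25]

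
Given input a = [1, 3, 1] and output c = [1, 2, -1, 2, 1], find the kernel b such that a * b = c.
Output length 5 = len(a) + len(b) - 1 ⇒ len(b) = 3. Solve b forward using b[k] = (c[k] - Σ_{i≥1} a[i]·b[k-i]) / a[0]: b[0] = c[0] / a[0] = 1 / 1 = 1; b[1] = (c[1] - 3×1) / a[0] = (2 - 3×1) / 1 = -1; b[2] = (c[2] - 3×-1 - 1×1) / a[0] = (-1 - 3×-1 - 1×1) / 1 = 1. So b = [1, -1, 1]. Forward-check [1, 3, 1] * [1, -1, 1]: c[0] = 1×1 = 1; c[1] = 1×-1 + 3×1 = 2; c[2] = 1×1 + 3×-1 + 1×1 = -1; c[3] = 3×1 + 1×-1 = 2; c[4] = 1×1 = 1 → [1, 2, -1, 2, 1] ✓

[1, -1, 1]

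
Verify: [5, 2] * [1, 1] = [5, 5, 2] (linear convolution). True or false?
Recompute linear convolution of [5, 2] and [1, 1]: y[0] = 5×1 = 5; y[1] = 5×1 + 2×1 = 7; y[2] = 2×1 = 2 → [5, 7, 2]. Compare to given [5, 5, 2]: they differ at index 1: given 5, correct 7, so answer: No

No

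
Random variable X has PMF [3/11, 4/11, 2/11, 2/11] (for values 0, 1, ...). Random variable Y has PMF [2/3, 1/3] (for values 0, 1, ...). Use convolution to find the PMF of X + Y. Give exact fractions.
P(X+Y=k) = Σ_i P(X=i)·P(Y=k-i) — a convolution of [3/11, 4/11, 2/11, 2/11] and [2/3, 1/3]. P(X+Y=0) = (3/11)×(2/3) = 2/11; P(X+Y=1) = (3/11)×(1/3) + (4/11)×(2/3) = 1/11 + 8/33 = 1/3; P(X+Y=2) = (4/11)×(1/3) + (2/11)×(2/3) = 4/33 + 4/33 = 8/33; P(X+Y=3) = (2/11)×(1/3) + (2/11)×(2/3) = 2/33 + 4/33 = 2/11; P(X+Y=4) = (2/11)×(1/3) = 2/33. PMF: [2/11, 1/3, 8/33, 2/11, 2/33] (sums to 1 ✓)

[2/11, 1/3, 8/33, 2/11, 2/33]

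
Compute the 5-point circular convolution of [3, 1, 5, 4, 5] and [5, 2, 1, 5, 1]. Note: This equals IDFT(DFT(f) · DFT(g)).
Either evaluate y[k] = Σ_j f[j]·g[(k-j) mod 5] directly, or use IDFT(DFT(f) · DFT(g)). y[0] = 3×5 + 1×1 + 5×5 + 4×1 + 5×2 = 55; y[1] = 3×2 + 1×5 + 5×1 + 4×5 + 5×1 = 41; y[2] = 3×1 + 1×2 + 5×5 + 4×1 + 5×5 = 59; y[3] = 3×5 + 1×1 + 5×2 + 4×5 + 5×1 = 51; y[4] = 3×1 + 1×5 + 5×1 + 4×2 + 5×5 = 46. Result: [55, 41, 59, 51, 46]

[55, 41, 59, 51, 46]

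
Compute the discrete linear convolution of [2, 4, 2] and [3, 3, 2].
y[0] = 2×3 = 6; y[1] = 2×3 + 4×3 = 18; y[2] = 2×2 + 4×3 + 2×3 = 22; y[3] = 4×2 + 2×3 = 14; y[4] = 2×2 = 4

[6, 18, 22, 14, 4]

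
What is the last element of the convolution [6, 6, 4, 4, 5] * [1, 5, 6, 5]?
Use y[k] = Σ_i a[i]·b[k-i] at k=7. y[7] = 5×5 = 25

25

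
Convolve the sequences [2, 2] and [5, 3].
y[0] = 2×5 = 10; y[1] = 2×3 + 2×5 = 16; y[2] = 2×3 = 6

[10, 16, 6]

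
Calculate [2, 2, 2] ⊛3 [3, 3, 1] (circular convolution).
Use y[k] = Σ_j x[j]·h[(k-j) mod 3]. y[0] = 2×3 + 2×1 + 2×3 = 14; y[1] = 2×3 + 2×3 + 2×1 = 14; y[2] = 2×1 + 2×3 + 2×3 = 14. Result: [14, 14, 14]

[14, 14, 14]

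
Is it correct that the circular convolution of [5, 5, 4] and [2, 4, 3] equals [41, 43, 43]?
Recompute circular convolution of [5, 5, 4] and [2, 4, 3]: y[0] = 5×2 + 5×3 + 4×4 = 41; y[1] = 5×4 + 5×2 + 4×3 = 42; y[2] = 5×3 + 5×4 + 4×2 = 43 → [41, 42, 43]. Compare to given [41, 43, 43]: they differ at index 1: given 43, correct 42, so answer: No

No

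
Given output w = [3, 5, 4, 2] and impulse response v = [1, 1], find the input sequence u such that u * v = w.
Deconvolve w=[3, 5, 4, 2] by v=[1, 1]. Since v[0]=1, solve forward: u[0] = w[0] / 1 = 3; u[1] = (w[1] - 3×1) / 1 = 2; u[2] = (w[2] - 2×1) / 1 = 2. So u = [3, 2, 2]. Check by forward convolution: w[0] = 3×1 = 3; w[1] = 3×1 + 2×1 = 5; w[2] = 2×1 + 2×1 = 4; w[3] = 2×1 = 2

[3, 2, 2]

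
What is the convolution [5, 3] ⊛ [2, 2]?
y[0] = 5×2 = 10; y[1] = 5×2 + 3×2 = 16; y[2] = 3×2 = 6

[10, 16, 6]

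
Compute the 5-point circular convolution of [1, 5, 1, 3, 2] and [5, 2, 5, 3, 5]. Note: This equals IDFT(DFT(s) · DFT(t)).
Either evaluate y[k] = Σ_j s[j]·t[(k-j) mod 5] directly, or use IDFT(DFT(s) · DFT(t)). y[0] = 1×5 + 5×5 + 1×3 + 3×5 + 2×2 = 52; y[1] = 1×2 + 5×5 + 1×5 + 3×3 + 2×5 = 51; y[2] = 1×5 + 5×2 + 1×5 + 3×5 + 2×3 = 41; y[3] = 1×3 + 5×5 + 1×2 + 3×5 + 2×5 = 55; y[4] = 1×5 + 5×3 + 1×5 + 3×2 + 2×5 = 41. Result: [52, 51, 41, 55, 41]

[52, 51, 41, 55, 41]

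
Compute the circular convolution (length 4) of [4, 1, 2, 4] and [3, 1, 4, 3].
Use y[k] = Σ_j u[j]·v[(k-j) mod 4]. y[0] = 4×3 + 1×3 + 2×4 + 4×1 = 27; y[1] = 4×1 + 1×3 + 2×3 + 4×4 = 29; y[2] = 4×4 + 1×1 + 2×3 + 4×3 = 35; y[3] = 4×3 + 1×4 + 2×1 + 4×3 = 30. Result: [27, 29, 35, 30]

[27, 29, 35, 30]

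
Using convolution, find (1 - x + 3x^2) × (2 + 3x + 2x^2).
Ascending coefficients: a = [1, -1, 3], b = [2, 3, 2]. c[0] = 1×2 = 2; c[1] = 1×3 + -1×2 = 1; c[2] = 1×2 + -1×3 + 3×2 = 5; c[3] = -1×2 + 3×3 = 7; c[4] = 3×2 = 6. Result coefficients: [2, 1, 5, 7, 6] → 2 + x + 5x^2 + 7x^3 + 6x^4

2 + x + 5x^2 + 7x^3 + 6x^4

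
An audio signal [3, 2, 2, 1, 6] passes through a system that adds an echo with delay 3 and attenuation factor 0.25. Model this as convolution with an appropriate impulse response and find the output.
Direct-path + delayed-attenuated-path model → impulse response h = [1, 0, 0, 0.25] (1 at lag 0, 0.25 at lag 3). Output y[n] = x[n] + 0.25·x[n - 3] (with x[n] = 0 outside 0..4): y[0] = 3 + 0.25×0 = 3; y[1] = 2 + 0.25×0 = 2; y[2] = 2 + 0.25×0 = 2; y[3] = 1 + 0.25×3 = 1.75; y[4] = 6 + 0.25×2 = 6.5; y[5] = 0 + 0.25×2 = 0.5; y[6] = 0 + 0.25×1 = 0.25; y[7] = 0 + 0.25×6 = 1.5. So y = [3, 2, 2, 1.75, 6.5, 0.5, 0.25, 1.5]

[3, 2, 2, 1.75, 6.5, 0.5, 0.25, 1.5]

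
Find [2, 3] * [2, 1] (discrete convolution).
y[0] = 2×2 = 4; y[1] = 2×1 + 3×2 = 8; y[2] = 3×1 = 3

[4, 8, 3]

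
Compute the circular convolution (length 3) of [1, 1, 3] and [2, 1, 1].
Use y[k] = Σ_j u[j]·v[(k-j) mod 3]. y[0] = 1×2 + 1×1 + 3×1 = 6; y[1] = 1×1 + 1×2 + 3×1 = 6; y[2] = 1×1 + 1×1 + 3×2 = 8. Result: [6, 6, 8]

[6, 6, 8]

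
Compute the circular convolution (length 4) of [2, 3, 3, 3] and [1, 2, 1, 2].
Use y[k] = Σ_j f[j]·g[(k-j) mod 4]. y[0] = 2×1 + 3×2 + 3×1 + 3×2 = 17; y[1] = 2×2 + 3×1 + 3×2 + 3×1 = 16; y[2] = 2×1 + 3×2 + 3×1 + 3×2 = 17; y[3] = 2×2 + 3×1 + 3×2 + 3×1 = 16. Result: [17, 16, 17, 16]

[17, 16, 17, 16]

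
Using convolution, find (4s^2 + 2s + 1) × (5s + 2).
Ascending coefficients: a = [1, 2, 4], b = [2, 5]. c[0] = 1×2 = 2; c[1] = 1×5 + 2×2 = 9; c[2] = 2×5 + 4×2 = 18; c[3] = 4×5 = 20. Result coefficients: [2, 9, 18, 20] → 20s^3 + 18s^2 + 9s + 2

20s^3 + 18s^2 + 9s + 2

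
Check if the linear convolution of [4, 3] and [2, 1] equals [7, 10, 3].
Recompute linear convolution of [4, 3] and [2, 1]: y[0] = 4×2 = 8; y[1] = 4×1 + 3×2 = 10; y[2] = 3×1 = 3 → [8, 10, 3]. Compare to given [7, 10, 3]: they differ at index 0: given 7, correct 8, so answer: No

No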